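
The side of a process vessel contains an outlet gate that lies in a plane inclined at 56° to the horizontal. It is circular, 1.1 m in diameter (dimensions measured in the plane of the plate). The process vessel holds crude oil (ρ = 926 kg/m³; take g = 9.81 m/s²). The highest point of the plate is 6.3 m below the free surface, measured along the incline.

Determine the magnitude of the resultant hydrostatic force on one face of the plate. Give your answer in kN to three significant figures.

F ≈ 49.0 kN

γ = ρg = 926 × 9.81 / 1000 = 9.08406 kN/m³.
Let θ = 56° be the plate's angle to the horizontal; measure y along the incline from where the plane meets the free surface. Vertical depth h = y·sinθ with sinθ = 0.829038.
The centroid is at the centre, 0.55 m below the top of the plate, so y_c = 6.3 + 0.55 = 6.85 m and h_c = 6.85 × 0.829038 = 5.67891 m.
A = π(0.55)² = 0.950332 m².
Resultant F = γ·h_c·A = 9.08406 × 5.67891 × 0.950332 = 49.0253 kN.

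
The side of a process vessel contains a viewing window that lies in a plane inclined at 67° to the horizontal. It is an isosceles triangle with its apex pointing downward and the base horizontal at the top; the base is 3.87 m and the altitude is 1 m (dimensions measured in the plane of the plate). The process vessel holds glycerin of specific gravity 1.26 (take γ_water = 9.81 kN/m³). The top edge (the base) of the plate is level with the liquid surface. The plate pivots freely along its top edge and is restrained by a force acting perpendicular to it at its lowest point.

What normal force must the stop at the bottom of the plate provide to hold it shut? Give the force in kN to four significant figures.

γ = 1.26 × 9.81 = 12.3606 kN/m³.
Let θ = 67° be the plate's angle to the horizontal; measure y along the incline from where the plane meets the free surface. Vertical depth h = y·sinθ with sinθ = 0.920505.
With the apex down, the centroid sits h/3 = 1/3 = 0.333333 m below the base (the top edge), so y_c = 0.333333 m and h_c = 0.333333 × 0.920505 = 0.306835 m.
A = ½ × 3.87 × 1 = 1.935 m².
Resultant F = γ·h_c·A = 12.3606 × 0.306835 × 1.935 = 7.33881 kN.
I_c = b·h³/36 = 3.87 × 1³/36 = 0.1075 m⁴.
Centre of pressure: y_p = y_c + I_c/(y_c·A) = 0.333333 + 0.1075/(0.333333 × 1.935) = 0.333333 + 0.166667 = 0.5 m along the plane.
The resultant acts 0.333333 + 0.166667 = 0.5 m (along the plate) below the hinge at the top edge, so the moment about the hinge is M = F × 0.5 = 7.33881 × 0.5 = 3.6694 kN·m.
A normal force at the bottom, 1 m from the hinge, must supply this moment: P = 3.6694/1 = 3.6694 kN.

P ≈ 3.669 kN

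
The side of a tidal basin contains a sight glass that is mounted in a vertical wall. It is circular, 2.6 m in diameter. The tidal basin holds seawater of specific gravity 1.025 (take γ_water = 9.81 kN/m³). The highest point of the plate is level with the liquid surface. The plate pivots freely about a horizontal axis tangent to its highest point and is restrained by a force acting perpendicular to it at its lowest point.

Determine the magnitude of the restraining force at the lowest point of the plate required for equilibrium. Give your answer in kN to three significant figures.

γ = 1.025 × 9.81 = 10.05525 kN/m³.
The centroid is at the centre, 1.3 m below the top of the plate, so the centroid depth is h_c = 1.3 m.
A = π(1.3)² = 5.30929 m².
Resultant F = γ·h_c·A = 10.05525 × 1.3 × 5.30929 = 69.4021 kN.
I_c = πr⁴/4 = π × 1.3⁴/4 = 2.24318 m⁴.
Centre of pressure: y_p = y_c + I_c/(y_c·A) = 1.3 + 2.24318/(1.3 × 5.30929) = 1.3 + 0.325001 = 1.625 m along the plane.
The resultant acts 1.3 + 0.325001 = 1.625 m (along the plate) below the hinge at the top edge, so the moment about the hinge is M = F × 1.625 = 69.4021 × 1.625 = 112.778 kN·m.
A normal force at the bottom, 2.6 m from the hinge, must supply this moment: P = 112.778/2.6 = 43.3762 kN.

P ≈ 43.4 kN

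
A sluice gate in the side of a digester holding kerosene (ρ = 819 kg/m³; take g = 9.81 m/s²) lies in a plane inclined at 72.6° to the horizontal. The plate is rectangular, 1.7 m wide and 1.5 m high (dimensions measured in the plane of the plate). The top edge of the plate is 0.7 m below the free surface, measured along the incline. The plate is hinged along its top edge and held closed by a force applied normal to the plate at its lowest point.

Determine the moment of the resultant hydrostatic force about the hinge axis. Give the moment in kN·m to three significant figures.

γ = ρg = 819 × 9.81 / 1000 = 8.03439 kN/m³.
Let θ = 72.6° be the plate's angle to the horizontal; measure y along the incline from where the plane meets the free surface. Vertical depth h = y·sinθ with sinθ = 0.954240.
The centroid lies 1.5/2 = 0.75 m below the top edge, so y_c = 0.7 + 0.75 = 1.45 m and h_c = 1.45 × 0.954240 = 1.38365 m.
A = 1.7 × 1.5 = 2.55 m².
Resultant F = γ·h_c·A = 8.03439 × 1.38365 × 2.55 = 28.3478 kN.
I_c = b·h³/12 = 1.7 × 1.5³/12 = 0.478125 m⁴.
Centre of pressure: y_p = y_c + I_c/(y_c·A) = 1.45 + 0.478125/(1.45 × 2.55) = 1.45 + 0.12931 = 1.57931 m along the plane.
The resultant acts 0.75 + 0.12931 = 0.87931 m (along the plate) below the hinge at the top edge, so the moment about the hinge is M = F × 0.87931 = 28.3478 × 0.87931 = 24.9265 kN·m.

M ≈ 24.9 kN·m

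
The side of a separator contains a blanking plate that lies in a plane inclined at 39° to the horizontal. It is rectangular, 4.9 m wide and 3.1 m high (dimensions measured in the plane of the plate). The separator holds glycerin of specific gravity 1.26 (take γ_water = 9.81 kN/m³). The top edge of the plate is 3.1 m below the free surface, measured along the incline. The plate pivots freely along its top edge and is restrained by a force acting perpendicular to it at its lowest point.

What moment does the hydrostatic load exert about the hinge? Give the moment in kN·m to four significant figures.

γ = 1.26 × 9.81 = 12.3606 kN/m³.
Let θ = 39° be the plate's angle to the horizontal; measure y along the incline from where the plane meets the free surface. Vertical depth h = y·sinθ with sinθ = 0.629320.
The centroid lies 3.1/2 = 1.55 m below the top edge, so y_c = 3.1 + 1.55 = 4.65 m and h_c = 4.65 × 0.629320 = 2.92634 m.
A = 4.9 × 3.1 = 15.19 m².
Resultant F = γ·h_c·A = 12.3606 × 2.92634 × 15.19 = 549.442 kN.
I_c = b·h³/12 = 4.9 × 3.1³/12 = 12.1647 m⁴.
Centre of pressure: y_p = y_c + I_c/(y_c·A) = 4.65 + 12.1647/(4.65 × 15.19) = 4.65 + 0.172223 = 4.82222 m along the plane.
The resultant acts 1.55 + 0.172223 = 1.72222 m (along the plate) below the hinge at the top edge, so the moment about the hinge is M = F × 1.72222 = 549.442 × 1.72222 = 946.26 kN·m.

M ≈ 946.3 kN·m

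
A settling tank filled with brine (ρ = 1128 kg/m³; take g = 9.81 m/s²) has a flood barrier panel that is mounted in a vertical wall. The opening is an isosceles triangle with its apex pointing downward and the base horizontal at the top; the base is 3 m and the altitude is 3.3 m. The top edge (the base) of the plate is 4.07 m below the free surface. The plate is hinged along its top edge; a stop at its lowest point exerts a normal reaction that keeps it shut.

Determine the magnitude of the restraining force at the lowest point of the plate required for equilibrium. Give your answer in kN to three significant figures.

γ = ρg = 1128 × 9.81 / 1000 = 11.06568 kN/m³.
With the apex down, the centroid sits h/3 = 3.3/3 = 1.1 m below the base (the top edge), so the centroid depth is h_c = 4.07 + 1.1 = 5.17 m.
A = ½ × 3 × 3.3 = 4.95 m².
Resultant F = γ·h_c·A = 11.06568 × 5.17 × 4.95 = 283.187 kN.
I_c = b·h³/36 = 3 × 3.3³/36 = 2.99475 m⁴.
Centre of pressure: y_p = y_c + I_c/(y_c·A) = 5.17 + 2.99475/(5.17 × 4.95) = 5.17 + 0.117021 = 5.28702 m along the plane.
The resultant acts 1.1 + 0.117021 = 1.21702 m (along the plate) below the hinge at the top edge, so the moment about the hinge is M = F × 1.21702 = 283.187 × 1.21702 = 344.644 kN·m.
A normal force at the bottom, 3.3 m from the hinge, must supply this moment: P = 344.644/3.3 = 104.438 kN.

P ≈ 104 kN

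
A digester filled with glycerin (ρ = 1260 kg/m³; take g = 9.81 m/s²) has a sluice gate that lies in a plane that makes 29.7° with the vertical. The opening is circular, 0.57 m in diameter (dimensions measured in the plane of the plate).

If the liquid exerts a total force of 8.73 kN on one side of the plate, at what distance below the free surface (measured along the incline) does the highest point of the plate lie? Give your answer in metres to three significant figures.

γ = ρg = 1260 × 9.81 / 1000 = 12.3606 kN/m³.
A = π(0.285)² = 0.255176 m².
From F = γ·h_c·A, the centroid depth is h_c = 8.73/(12.3606 × 0.255176) = 2.7678 m.
The plate makes 29.7° with the vertical, i.e. θ = 90° − 29.7° = 60.3° to the horizontal. Measuring y along the incline from the free-surface line, vertical depth h = y·sinθ with sinθ = 0.868632.
Along the incline, y_c = h_c/sinθ = 2.7678/0.868632 = 3.18639 m.
The centroid is at the centre, 0.285 m below the top of the plate, so the highest point sits at y_top = 3.18639 − 0.285 = 2.90139 m along the incline.

y_top ≈ 2.90 m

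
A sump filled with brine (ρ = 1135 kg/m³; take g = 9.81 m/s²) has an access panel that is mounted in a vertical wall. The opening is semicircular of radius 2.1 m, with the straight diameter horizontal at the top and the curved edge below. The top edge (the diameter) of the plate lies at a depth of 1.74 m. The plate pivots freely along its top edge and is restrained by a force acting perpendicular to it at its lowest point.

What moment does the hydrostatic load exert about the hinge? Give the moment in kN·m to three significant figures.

M ≈ 205 kN·m

γ = ρg = 1135 × 9.81 / 1000 = 11.13435 kN/m³.
The centroid of a semicircle lies 4r/(3π) = 0.891268 m from the diameter, here below the top edge, so the centroid depth is h_c = 1.74 + 0.891268 = 2.63127 m.
A = πr²/2 = π × 2.1²/2 = 6.92721 m².
Resultant F = γ·h_c·A = 11.13435 × 2.63127 × 6.92721 = 202.95 kN.
I_c = (π/8 − 8/(9π))·r⁴ = 0.109757 × 2.1⁴ = 2.13457 m⁴.
Centre of pressure: y_p = y_c + I_c/(y_c·A) = 2.63127 + 2.13457/(2.63127 × 6.92721) = 2.63127 + 0.117108 = 2.74838 m along the plane.
The resultant acts 0.891268 + 0.117108 = 1.00838 m (along the plate) below the hinge at the top edge, so the moment about the hinge is M = F × 1.00838 = 202.95 × 1.00838 = 204.651 kN·m.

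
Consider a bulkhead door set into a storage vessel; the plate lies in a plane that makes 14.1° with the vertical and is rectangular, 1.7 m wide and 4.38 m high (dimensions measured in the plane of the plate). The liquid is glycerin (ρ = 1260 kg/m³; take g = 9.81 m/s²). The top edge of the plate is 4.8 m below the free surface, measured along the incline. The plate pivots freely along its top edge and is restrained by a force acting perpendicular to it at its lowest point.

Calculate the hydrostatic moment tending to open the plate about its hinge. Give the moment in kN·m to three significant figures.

γ = ρg = 1260 × 9.81 / 1000 = 12.3606 kN/m³.
The plate makes 14.1° with the vertical, i.e. θ = 90° − 14.1° = 75.9° to the horizontal. Measuring y along the incline from the free-surface line, vertical depth h = y·sinθ with sinθ = 0.969872.
The centroid lies 4.38/2 = 2.19 m below the top edge, so y_c = 4.8 + 2.19 = 6.99 m and h_c = 6.99 × 0.969872 = 6.77941 m.
A = 1.7 × 4.38 = 7.446 m².
Resultant F = γ·h_c·A = 12.3606 × 6.77941 × 7.446 = 623.957 kN.
I_c = b·h³/12 = 1.7 × 4.38³/12 = 11.9039 m⁴.
Centre of pressure: y_p = y_c + I_c/(y_c·A) = 6.99 + 11.9039/(6.99 × 7.446) = 6.99 + 0.228712 = 7.21871 m along the plane.
The resultant acts 2.19 + 0.228712 = 2.41871 m (along the plate) below the hinge at the top edge, so the moment about the hinge is M = F × 2.41871 = 623.957 × 2.41871 = 1509.17 kN·m.

M ≈ 1510 kN·m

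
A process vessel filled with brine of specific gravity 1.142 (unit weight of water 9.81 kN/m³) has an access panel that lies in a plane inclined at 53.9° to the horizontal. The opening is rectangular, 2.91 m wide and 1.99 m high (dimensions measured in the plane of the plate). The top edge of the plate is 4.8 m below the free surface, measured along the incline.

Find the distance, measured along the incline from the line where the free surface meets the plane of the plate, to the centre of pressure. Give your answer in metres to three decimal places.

γ = 1.142 × 9.81 = 11.20302 kN/m³.
Let θ = 53.9° be the plate's angle to the horizontal; measure y along the incline from where the plane meets the free surface. Vertical depth h = y·sinθ with sinθ = 0.807990.
The centroid lies 1.99/2 = 0.995 m below the top edge, so y_c = 4.8 + 0.995 = 5.795 m and h_c = 5.795 × 0.807990 = 4.6823 m.
A = 2.91 × 1.99 = 5.7909 m².
Resultant F = γ·h_c·A = 11.20302 × 4.6823 × 5.7909 = 303.767 kN.
I_c = b·h³/12 = 2.91 × 1.99³/12 = 1.91105 m⁴.
Centre of pressure: y_p = y_c + I_c/(y_c·A) = 5.795 + 1.91105/(5.795 × 5.7909) = 5.795 + 0.0569472 = 5.85195 m along the plane.

y_p = 5.852 m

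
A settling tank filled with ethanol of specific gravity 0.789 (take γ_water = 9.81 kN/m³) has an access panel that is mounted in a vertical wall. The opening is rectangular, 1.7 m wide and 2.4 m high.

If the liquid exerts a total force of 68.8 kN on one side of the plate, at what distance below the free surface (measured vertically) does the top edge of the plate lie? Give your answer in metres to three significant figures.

d_top ≈ 0.979 m

γ = 0.789 × 9.81 = 7.74009 kN/m³.
A = 1.7 × 2.4 = 4.08 m².
From F = γ·h_c·A, the centroid depth is h_c = 68.8/(7.74009 × 4.08) = 2.17862 m.
The centroid lies 2.4/2 = 1.2 m below the top edge, so the top edge sits at h_top = 2.17862 − 1.2 = 0.97862 m below the surface.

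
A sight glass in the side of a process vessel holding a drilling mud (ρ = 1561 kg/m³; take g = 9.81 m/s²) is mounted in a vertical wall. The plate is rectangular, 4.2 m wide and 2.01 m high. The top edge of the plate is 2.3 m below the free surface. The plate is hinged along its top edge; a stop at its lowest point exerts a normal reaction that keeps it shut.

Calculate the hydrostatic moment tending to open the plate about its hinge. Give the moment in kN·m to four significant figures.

M ≈ 472.9 kN·m

γ = ρg = 1561 × 9.81 / 1000 = 15.31341 kN/m³.
The centroid lies 2.01/2 = 1.005 m below the top edge, so the centroid depth is h_c = 2.3 + 1.005 = 3.305 m.
A = 4.2 × 2.01 = 8.442 m².
Resultant F = γ·h_c·A = 15.31341 × 3.305 × 8.442 = 427.257 kN.
I_c = b·h³/12 = 4.2 × 2.01³/12 = 2.84221 m⁴.
Centre of pressure: y_p = y_c + I_c/(y_c·A) = 3.305 + 2.84221/(3.305 × 8.442) = 3.305 + 0.101868 = 3.40687 m along the plane.
The resultant acts 1.005 + 0.101868 = 1.10687 m (along the plate) below the hinge at the top edge, so the moment about the hinge is M = F × 1.10687 = 427.257 × 1.10687 = 472.918 kN·m.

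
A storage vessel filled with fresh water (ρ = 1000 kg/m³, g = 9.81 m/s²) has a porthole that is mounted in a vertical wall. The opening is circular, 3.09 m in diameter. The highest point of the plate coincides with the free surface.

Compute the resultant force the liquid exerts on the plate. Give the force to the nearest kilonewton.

γ = ρg = 1000 × 9.81 = 9810 N/m³ = 9.81 kN/m³.
The centroid is at the centre, 1.545 m below the top of the plate, so the centroid depth is h_c = 1.545 m.
A = π(1.545)² = 7.49906 m².
Resultant F = γ·h_c·A = 9.81 × 1.545 × 7.49906 = 113.659 kN.

F ≈ 114 kN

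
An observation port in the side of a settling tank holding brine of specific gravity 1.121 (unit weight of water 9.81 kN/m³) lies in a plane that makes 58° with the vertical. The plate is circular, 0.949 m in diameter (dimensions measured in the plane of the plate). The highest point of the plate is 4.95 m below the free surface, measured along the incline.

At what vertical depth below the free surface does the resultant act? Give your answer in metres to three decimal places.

γ = 1.121 × 9.81 = 10.99701 kN/m³.
The plate makes 58° with the vertical, i.e. θ = 90° − 58° = 32° to the horizontal. Measuring y along the incline from the free-surface line, vertical depth h = y·sinθ with sinθ = 0.529919.
The centroid is at the centre, 0.4745 m below the top of the plate, so y_c = 4.95 + 0.4745 = 5.4245 m and h_c = 5.4245 × 0.529919 = 2.87455 m.
A = π(0.4745)² = 0.70733 m².
Resultant F = γ·h_c·A = 10.99701 × 2.87455 × 0.70733 = 22.3597 kN.
I_c = πr⁴/4 = π × 0.4745⁴/4 = 0.0398139 m⁴.
Centre of pressure: y_p = y_c + I_c/(y_c·A) = 5.4245 + 0.0398139/(5.4245 × 0.70733) = 5.4245 + 0.0103765 = 5.43488 m along the plane.
Vertically, h_p = y_p·sinθ = 5.43488 × 0.529919 = 2.88005 m.

h_p = 2.880 m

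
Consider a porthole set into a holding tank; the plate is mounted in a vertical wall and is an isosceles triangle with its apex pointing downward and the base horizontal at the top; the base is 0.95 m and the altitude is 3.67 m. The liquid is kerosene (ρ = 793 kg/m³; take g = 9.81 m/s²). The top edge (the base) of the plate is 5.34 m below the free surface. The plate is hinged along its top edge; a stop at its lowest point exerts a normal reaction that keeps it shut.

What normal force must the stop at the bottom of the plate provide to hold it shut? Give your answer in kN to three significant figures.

P ≈ 32.4 kN

γ = ρg = 793 × 9.81 / 1000 = 7.77933 kN/m³.
With the apex down, the centroid sits h/3 = 3.67/3 = 1.22333 m below the base (the top edge), so the centroid depth is h_c = 5.34 + 1.22333 = 6.56333 m.
A = ½ × 0.95 × 3.67 = 1.74325 m².
Resultant F = γ·h_c·A = 7.77933 × 6.56333 × 1.74325 = 89.0074 kN.
I_c = b·h³/36 = 0.95 × 3.67³/36 = 1.30443 m⁴.
Centre of pressure: y_p = y_c + I_c/(y_c·A) = 6.56333 + 1.30443/(6.56333 × 1.74325) = 6.56333 + 0.114008 = 6.67734 m along the plane.
The resultant acts 1.22333 + 0.114008 = 1.33734 m (along the plate) below the hinge at the top edge, so the moment about the hinge is M = F × 1.33734 = 89.0074 × 1.33734 = 119.033 kN·m.
A normal force at the bottom, 3.67 m from the hinge, must supply this moment: P = 119.033/3.67 = 32.4341 kN.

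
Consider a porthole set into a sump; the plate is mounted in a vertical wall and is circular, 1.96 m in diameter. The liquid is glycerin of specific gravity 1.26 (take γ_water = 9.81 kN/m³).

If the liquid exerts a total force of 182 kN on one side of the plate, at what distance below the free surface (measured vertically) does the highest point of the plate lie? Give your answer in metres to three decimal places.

d_top ≈ 3.900 m

γ = 1.26 × 9.81 = 12.3606 kN/m³.
A = π(0.98)² = 3.01719 m².
From F = γ·h_c·A, the centroid depth is h_c = 182/(12.3606 × 3.01719) = 4.88011 m.
The centroid is at the centre, 0.98 m below the top of the plate, so the highest point sits at h_top = 4.88011 − 0.98 = 3.90011 m below the surface.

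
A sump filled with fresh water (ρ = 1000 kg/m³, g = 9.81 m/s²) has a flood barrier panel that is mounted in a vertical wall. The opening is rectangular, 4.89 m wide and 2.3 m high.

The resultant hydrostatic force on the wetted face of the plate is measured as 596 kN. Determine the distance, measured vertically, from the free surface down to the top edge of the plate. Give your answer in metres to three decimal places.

γ = ρg = 1000 × 9.81 = 9810 N/m³ = 9.81 kN/m³.
A = 4.89 × 2.3 = 11.247 m².
From F = γ·h_c·A, the centroid depth is h_c = 596/(9.81 × 11.247) = 5.40183 m.
The centroid lies 2.3/2 = 1.15 m below the top edge, so the top edge sits at h_top = 5.40183 − 1.15 = 4.25183 m below the surface.

d_top ≈ 4.252 m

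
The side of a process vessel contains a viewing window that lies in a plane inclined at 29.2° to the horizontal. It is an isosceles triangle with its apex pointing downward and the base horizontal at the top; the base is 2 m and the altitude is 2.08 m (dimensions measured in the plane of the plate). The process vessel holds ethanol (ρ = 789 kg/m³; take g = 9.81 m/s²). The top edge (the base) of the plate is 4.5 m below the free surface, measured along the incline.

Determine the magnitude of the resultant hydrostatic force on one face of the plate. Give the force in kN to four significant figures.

γ = ρg = 789 × 9.81 / 1000 = 7.74009 kN/m³.
Let θ = 29.2° be the plate's angle to the horizontal; measure y along the incline from where the plane meets the free surface. Vertical depth h = y·sinθ with sinθ = 0.487860.
With the apex down, the centroid sits h/3 = 2.08/3 = 0.693333 m below the base (the top edge), so y_c = 4.5 + 0.693333 = 5.19333 m and h_c = 5.19333 × 0.487860 = 2.53362 m.
A = ½ × 2 × 2.08 = 2.08 m².
Resultant F = γ·h_c·A = 7.74009 × 2.53362 × 2.08 = 40.7897 kN.

F ≈ 40.79 kN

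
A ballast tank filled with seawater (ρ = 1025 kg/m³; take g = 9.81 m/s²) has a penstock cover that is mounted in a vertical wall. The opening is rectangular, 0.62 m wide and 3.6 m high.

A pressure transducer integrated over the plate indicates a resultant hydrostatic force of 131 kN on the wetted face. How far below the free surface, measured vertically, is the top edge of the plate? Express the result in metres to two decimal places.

d_top ≈ 4.04 m

γ = ρg = 1025 × 9.81 / 1000 = 10.05525 kN/m³.
A = 0.62 × 3.6 = 2.232 m².
From F = γ·h_c·A, the centroid depth is h_c = 131/(10.05525 × 2.232) = 5.83693 m.
The centroid lies 3.6/2 = 1.8 m below the top edge, so the top edge sits at h_top = 5.83693 − 1.8 = 4.03693 m below the surface.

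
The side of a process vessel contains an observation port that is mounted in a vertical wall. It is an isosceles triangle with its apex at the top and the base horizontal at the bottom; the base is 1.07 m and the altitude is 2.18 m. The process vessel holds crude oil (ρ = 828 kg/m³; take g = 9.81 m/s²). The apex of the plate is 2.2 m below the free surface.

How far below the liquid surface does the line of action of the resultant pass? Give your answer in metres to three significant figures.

h_p = 3.73 m

γ = ρg = 828 × 9.81 / 1000 = 8.12268 kN/m³.
With the apex up, the centroid sits 2h/3 = 2 × 2.18/3 = 1.45333 m below the apex, so the centroid depth is h_c = 2.2 + 1.45333 = 3.65333 m.
A = ½ × 1.07 × 2.18 = 1.1663 m².
Resultant F = γ·h_c·A = 8.12268 × 3.65333 × 1.1663 = 34.6098 kN.
I_c = b·h³/36 = 1.07 × 2.18³/36 = 0.307929 m⁴.
Centre of pressure: y_p = y_c + I_c/(y_c·A) = 3.65333 + 0.307929/(3.65333 × 1.1663) = 3.65333 + 0.0722689 = 3.7256 m along the plane.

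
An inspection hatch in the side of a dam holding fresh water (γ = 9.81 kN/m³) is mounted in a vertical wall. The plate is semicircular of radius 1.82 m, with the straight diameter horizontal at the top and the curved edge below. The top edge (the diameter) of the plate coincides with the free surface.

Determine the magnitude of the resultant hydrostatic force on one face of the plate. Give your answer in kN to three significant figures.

F ≈ 39.4 kN

γ = 9.81 kN/m³.
The centroid of a semicircle lies 4r/(3π) = 0.772432 m from the diameter, here below the top edge, so the centroid depth is h_c = 0.772432 m.
A = πr²/2 = π × 1.82²/2 = 5.20311 m².
Resultant F = γ·h_c·A = 9.81 × 0.772432 × 5.20311 = 39.4269 kN.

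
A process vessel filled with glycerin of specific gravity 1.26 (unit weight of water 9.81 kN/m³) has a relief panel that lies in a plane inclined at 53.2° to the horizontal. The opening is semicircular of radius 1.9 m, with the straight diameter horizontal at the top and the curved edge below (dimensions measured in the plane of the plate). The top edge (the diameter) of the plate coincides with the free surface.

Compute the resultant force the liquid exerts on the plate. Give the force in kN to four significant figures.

F ≈ 45.26 kN

γ = 1.26 × 9.81 = 12.3606 kN/m³.
Let θ = 53.2° be the plate's angle to the horizontal; measure y along the incline from where the plane meets the free surface. Vertical depth h = y·sinθ with sinθ = 0.800731.
The centroid of a semicircle lies 4r/(3π) = 0.806385 m from the diameter, here below the top edge, so y_c = 0.806385 m and h_c = 0.806385 × 0.800731 = 0.645697 m.
A = πr²/2 = π × 1.9²/2 = 5.67057 m².
Resultant F = γ·h_c·A = 12.3606 × 0.645697 × 5.67057 = 45.258 kN.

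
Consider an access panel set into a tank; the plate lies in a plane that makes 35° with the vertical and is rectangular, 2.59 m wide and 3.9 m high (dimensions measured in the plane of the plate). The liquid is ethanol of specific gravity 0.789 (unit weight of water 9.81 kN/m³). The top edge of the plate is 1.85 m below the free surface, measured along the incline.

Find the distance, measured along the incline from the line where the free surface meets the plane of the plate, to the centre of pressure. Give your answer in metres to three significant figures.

γ = 0.789 × 9.81 = 7.74009 kN/m³.
The plate makes 35° with the vertical, i.e. θ = 90° − 35° = 55° to the horizontal. Measuring y along the incline from the free-surface line, vertical depth h = y·sinθ with sinθ = 0.819152.
The centroid lies 3.9/2 = 1.95 m below the top edge, so y_c = 1.85 + 1.95 = 3.8 m and h_c = 3.8 × 0.819152 = 3.11278 m.
A = 2.59 × 3.9 = 10.101 m².
Resultant F = γ·h_c·A = 7.74009 × 3.11278 × 10.101 = 243.365 kN.
I_c = b·h³/12 = 2.59 × 3.9³/12 = 12.803 m⁴.
Centre of pressure: y_p = y_c + I_c/(y_c·A) = 3.8 + 12.803/(3.8 × 10.101) = 3.8 + 0.333552 = 4.13355 m along the plane.

y_p = 4.13 m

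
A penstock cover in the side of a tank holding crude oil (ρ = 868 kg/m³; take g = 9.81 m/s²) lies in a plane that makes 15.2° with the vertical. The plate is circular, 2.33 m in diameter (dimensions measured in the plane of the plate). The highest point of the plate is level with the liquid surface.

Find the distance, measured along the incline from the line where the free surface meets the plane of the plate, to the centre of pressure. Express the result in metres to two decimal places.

γ = ρg = 868 × 9.81 / 1000 = 8.51508 kN/m³.
The plate makes 15.2° with the vertical, i.e. θ = 90° − 15.2° = 74.8° to the horizontal. Measuring y along the incline from the free-surface line, vertical depth h = y·sinθ with sinθ = 0.965016.
The centroid is at the centre, 1.165 m below the top of the plate, so y_c = 1.165 m and h_c = 1.165 × 0.965016 = 1.12424 m.
A = π(1.165)² = 4.26385 m².
Resultant F = γ·h_c·A = 8.51508 × 1.12424 × 4.26385 = 40.8178 kN.
I_c = πr⁴/4 = π × 1.165⁴/4 = 1.44675 m⁴.
Centre of pressure: y_p = y_c + I_c/(y_c·A) = 1.165 + 1.44675/(1.165 × 4.26385) = 1.165 + 0.29125 = 1.45625 m along the plane.

y_p = 1.46 m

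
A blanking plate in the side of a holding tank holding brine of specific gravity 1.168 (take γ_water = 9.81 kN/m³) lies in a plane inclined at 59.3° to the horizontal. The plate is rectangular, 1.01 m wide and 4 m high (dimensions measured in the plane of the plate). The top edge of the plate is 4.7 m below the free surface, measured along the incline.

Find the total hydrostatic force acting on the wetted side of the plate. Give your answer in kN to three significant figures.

γ = 1.168 × 9.81 = 11.45808 kN/m³.
Let θ = 59.3° be the plate's angle to the horizontal; measure y along the incline from where the plane meets the free surface. Vertical depth h = y·sinθ with sinθ = 0.859852.
The centroid lies 4/2 = 2 m below the top edge, so y_c = 4.7 + 2 = 6.7 m and h_c = 6.7 × 0.859852 = 5.76101 m.
A = 1.01 × 4 = 4.04 m².
Resultant F = γ·h_c·A = 11.45808 × 5.76101 × 4.04 = 266.681 kN.

F ≈ 267 kN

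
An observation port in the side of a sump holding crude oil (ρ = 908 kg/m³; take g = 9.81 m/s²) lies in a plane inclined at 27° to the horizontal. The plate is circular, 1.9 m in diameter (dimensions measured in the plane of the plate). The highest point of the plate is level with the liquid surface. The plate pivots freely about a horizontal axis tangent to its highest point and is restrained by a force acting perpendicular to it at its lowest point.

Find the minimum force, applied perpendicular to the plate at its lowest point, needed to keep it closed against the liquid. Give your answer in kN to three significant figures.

γ = ρg = 908 × 9.81 / 1000 = 8.90748 kN/m³.
Let θ = 27° be the plate's angle to the horizontal; measure y along the incline from where the plane meets the free surface. Vertical depth h = y·sinθ with sinθ = 0.453990.
The centroid is at the centre, 0.95 m below the top of the plate, so y_c = 0.95 m and h_c = 0.95 × 0.453990 = 0.43129 m.
A = π(0.95)² = 2.83529 m².
Resultant F = γ·h_c·A = 8.90748 × 0.43129 × 2.83529 = 10.8924 kN.
I_c = πr⁴/4 = π × 0.95⁴/4 = 0.639712 m⁴.
Centre of pressure: y_p = y_c + I_c/(y_c·A) = 0.95 + 0.639712/(0.95 × 2.83529) = 0.95 + 0.2375 = 1.1875 m along the plane.
The resultant acts 0.95 + 0.2375 = 1.1875 m (along the plate) below the hinge at the top edge, so the moment about the hinge is M = F × 1.1875 = 10.8924 × 1.1875 = 12.9347 kN·m.
A normal force at the bottom, 1.9 m from the hinge, must supply this moment: P = 12.9347/1.9 = 6.80774 kN.

P ≈ 6.81 kN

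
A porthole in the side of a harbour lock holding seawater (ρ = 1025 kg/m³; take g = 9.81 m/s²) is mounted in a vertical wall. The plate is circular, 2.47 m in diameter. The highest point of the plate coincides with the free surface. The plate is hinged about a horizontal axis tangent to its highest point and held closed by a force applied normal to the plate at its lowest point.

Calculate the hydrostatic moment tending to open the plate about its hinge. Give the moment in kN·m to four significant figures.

γ = ρg = 1025 × 9.81 / 1000 = 10.05525 kN/m³.
The centroid is at the centre, 1.235 m below the top of the plate, so the centroid depth is h_c = 1.235 m.
A = π(1.235)² = 4.79164 m².
Resultant F = γ·h_c·A = 10.05525 × 1.235 × 4.79164 = 59.5037 kN.
I_c = πr⁴/4 = π × 1.235⁴/4 = 1.82708 m⁴.
Centre of pressure: y_p = y_c + I_c/(y_c·A) = 1.235 + 1.82708/(1.235 × 4.79164) = 1.235 + 0.30875 = 1.54375 m along the plane.
The resultant acts 1.235 + 0.30875 = 1.54375 m (along the plate) below the hinge at the top edge, so the moment about the hinge is M = F × 1.54375 = 59.5037 × 1.54375 = 91.8588 kN·m.

M ≈ 91.86 kN·m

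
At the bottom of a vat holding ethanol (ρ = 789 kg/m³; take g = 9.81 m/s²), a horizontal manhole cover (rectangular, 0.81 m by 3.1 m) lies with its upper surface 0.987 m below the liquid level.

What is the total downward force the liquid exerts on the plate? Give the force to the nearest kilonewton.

F ≈ 19 kN

γ = ρg = 789 × 9.81 / 1000 = 7.74009 kN/m³.
The plate is horizontal, so pressure is uniform at p = γ·h = 7.74009 × 0.987 = 7.63947 kN/m².
A = 0.81 × 3.1 = 2.511 m².
F = p·A = 7.63947 × 2.511 = 19.1827 kN.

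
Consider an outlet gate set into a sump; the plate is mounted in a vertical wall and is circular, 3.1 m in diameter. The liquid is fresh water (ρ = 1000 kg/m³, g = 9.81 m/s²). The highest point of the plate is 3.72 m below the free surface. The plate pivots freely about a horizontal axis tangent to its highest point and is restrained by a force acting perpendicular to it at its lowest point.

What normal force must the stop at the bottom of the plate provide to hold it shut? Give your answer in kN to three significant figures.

γ = ρg = 1000 × 9.81 = 9810 N/m³ = 9.81 kN/m³.
The centroid is at the centre, 1.55 m below the top of the plate, so the centroid depth is h_c = 3.72 + 1.55 = 5.27 m.
A = π(1.55)² = 7.54768 m².
Resultant F = γ·h_c·A = 9.81 × 5.27 × 7.54768 = 390.205 kN.
I_c = πr⁴/4 = π × 1.55⁴/4 = 4.53332 m⁴.
Centre of pressure: y_p = y_c + I_c/(y_c·A) = 5.27 + 4.53332/(5.27 × 7.54768) = 5.27 + 0.11397 = 5.38397 m along the plane.
The resultant acts 1.55 + 0.11397 = 1.66397 m (along the plate) below the hinge at the top edge, so the moment about the hinge is M = F × 1.66397 = 390.205 × 1.66397 = 649.289 kN·m.
A normal force at the bottom, 3.1 m from the hinge, must supply this moment: P = 649.289/3.1 = 209.448 kN.

P ≈ 209 kN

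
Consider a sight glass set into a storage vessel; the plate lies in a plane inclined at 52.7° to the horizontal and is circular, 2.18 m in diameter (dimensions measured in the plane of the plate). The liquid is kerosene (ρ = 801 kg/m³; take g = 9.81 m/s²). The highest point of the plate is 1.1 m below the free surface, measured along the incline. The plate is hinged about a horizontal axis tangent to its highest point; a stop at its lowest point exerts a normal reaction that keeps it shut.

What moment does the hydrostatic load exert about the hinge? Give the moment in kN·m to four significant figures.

M ≈ 62.62 kN·m

γ = ρg = 801 × 9.81 / 1000 = 7.85781 kN/m³.
Let θ = 52.7° be the plate's angle to the horizontal; measure y along the incline from where the plane meets the free surface. Vertical depth h = y·sinθ with sinθ = 0.795473.
The centroid is at the centre, 1.09 m below the top of the plate, so y_c = 1.1 + 1.09 = 2.19 m and h_c = 2.19 × 0.795473 = 1.74209 m.
A = π(1.09)² = 3.73253 m².
Resultant F = γ·h_c·A = 7.85781 × 1.74209 × 3.73253 = 51.0946 kN.
I_c = πr⁴/4 = π × 1.09⁴/4 = 1.10865 m⁴.
Centre of pressure: y_p = y_c + I_c/(y_c·A) = 2.19 + 1.10865/(2.19 × 3.73253) = 2.19 + 0.135627 = 2.32563 m along the plane.
The resultant acts 1.09 + 0.135627 = 1.22563 m (along the plate) below the hinge at the top edge, so the moment about the hinge is M = F × 1.22563 = 51.0946 × 1.22563 = 62.6231 kN·m.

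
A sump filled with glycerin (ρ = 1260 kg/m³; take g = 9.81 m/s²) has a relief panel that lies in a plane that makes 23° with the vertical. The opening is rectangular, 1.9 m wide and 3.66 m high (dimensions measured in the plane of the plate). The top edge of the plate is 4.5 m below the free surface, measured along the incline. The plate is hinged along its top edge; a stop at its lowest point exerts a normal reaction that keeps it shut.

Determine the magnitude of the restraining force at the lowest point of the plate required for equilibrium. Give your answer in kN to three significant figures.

P ≈ 275 kN

γ = ρg = 1260 × 9.81 / 1000 = 12.3606 kN/m³.
The plate makes 23° with the vertical, i.e. θ = 90° − 23° = 67° to the horizontal. Measuring y along the incline from the free-surface line, vertical depth h = y·sinθ with sinθ = 0.920505.
The centroid lies 3.66/2 = 1.83 m below the top edge, so y_c = 4.5 + 1.83 = 6.33 m and h_c = 6.33 × 0.920505 = 5.8268 m.
A = 1.9 × 3.66 = 6.954 m².
Resultant F = γ·h_c·A = 12.3606 × 5.8268 × 6.954 = 500.846 kN.
I_c = b·h³/12 = 1.9 × 3.66³/12 = 7.76275 m⁴.
Centre of pressure: y_p = y_c + I_c/(y_c·A) = 6.33 + 7.76275/(6.33 × 6.954) = 6.33 + 0.176351 = 6.50635 m along the plane.
The resultant acts 1.83 + 0.176351 = 2.00635 m (along the plate) below the hinge at the top edge, so the moment about the hinge is M = F × 2.00635 = 500.846 × 2.00635 = 1004.87 kN·m.
A normal force at the bottom, 3.66 m from the hinge, must supply this moment: P = 1004.87/3.66 = 274.555 kN.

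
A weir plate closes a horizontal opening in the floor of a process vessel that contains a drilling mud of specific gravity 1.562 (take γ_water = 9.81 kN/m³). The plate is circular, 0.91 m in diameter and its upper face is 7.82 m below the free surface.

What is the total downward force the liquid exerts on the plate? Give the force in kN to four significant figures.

F ≈ 77.93 kN

γ = 1.562 × 9.81 = 15.32322 kN/m³.
The plate is horizontal, so pressure is uniform at p = γ·h = 15.32322 × 7.82 = 119.828 kN/m².
A = π(0.455)² = 0.650388 m².
F = p·A = 119.828 × 0.650388 = 77.9347 kN.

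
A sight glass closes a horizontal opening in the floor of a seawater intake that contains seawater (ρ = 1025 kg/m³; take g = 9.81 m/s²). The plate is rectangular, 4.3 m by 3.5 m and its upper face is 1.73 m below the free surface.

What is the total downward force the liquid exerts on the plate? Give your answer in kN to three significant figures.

F ≈ 262 kN

γ = ρg = 1025 × 9.81 / 1000 = 10.05525 kN/m³.
The plate is horizontal, so pressure is uniform at p = γ·h = 10.05525 × 1.73 = 17.3956 kN/m².
A = 4.3 × 3.5 = 15.05 m².
F = p·A = 17.3956 × 15.05 = 261.804 kN.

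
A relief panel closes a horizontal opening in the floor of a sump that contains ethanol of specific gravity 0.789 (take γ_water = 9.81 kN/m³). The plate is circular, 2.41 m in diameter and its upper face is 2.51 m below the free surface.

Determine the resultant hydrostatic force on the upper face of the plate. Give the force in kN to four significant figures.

γ = 0.789 × 9.81 = 7.74009 kN/m³.
The plate is horizontal, so pressure is uniform at p = γ·h = 7.74009 × 2.51 = 19.4276 kN/m².
A = π(1.205)² = 4.56167 m².
F = p·A = 19.4276 × 4.56167 = 88.6223 kN.

F ≈ 88.62 kN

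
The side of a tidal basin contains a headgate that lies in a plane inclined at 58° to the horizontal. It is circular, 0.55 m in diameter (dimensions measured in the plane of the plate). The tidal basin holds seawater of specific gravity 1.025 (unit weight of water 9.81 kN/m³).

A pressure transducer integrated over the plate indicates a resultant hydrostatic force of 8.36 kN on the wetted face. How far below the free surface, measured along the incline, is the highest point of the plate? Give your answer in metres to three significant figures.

γ = 1.025 × 9.81 = 10.05525 kN/m³.
A = π(0.275)² = 0.237583 m².
From F = γ·h_c·A, the centroid depth is h_c = 8.36/(10.05525 × 0.237583) = 3.49944 m.
Let θ = 58° be the plate's angle to the horizontal; measure y along the incline from where the plane meets the free surface. Vertical depth h = y·sinθ with sinθ = 0.848048.
Along the incline, y_c = h_c/sinθ = 3.49944/0.848048 = 4.12646 m.
The centroid is at the centre, 0.275 m below the top of the plate, so the highest point sits at y_top = 4.12646 − 0.275 = 3.85146 m along the incline.

y_top ≈ 3.85 m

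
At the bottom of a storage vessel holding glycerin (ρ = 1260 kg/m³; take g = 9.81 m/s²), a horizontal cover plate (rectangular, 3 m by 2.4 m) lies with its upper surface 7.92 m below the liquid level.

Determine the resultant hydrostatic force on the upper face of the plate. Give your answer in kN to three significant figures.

γ = ρg = 1260 × 9.81 / 1000 = 12.3606 kN/m³.
The plate is horizontal, so pressure is uniform at p = γ·h = 12.3606 × 7.92 = 97.896 kN/m².
A = 3 × 2.4 = 7.2 m².
F = p·A = 97.896 × 7.2 = 704.851 kN.

F ≈ 705 kN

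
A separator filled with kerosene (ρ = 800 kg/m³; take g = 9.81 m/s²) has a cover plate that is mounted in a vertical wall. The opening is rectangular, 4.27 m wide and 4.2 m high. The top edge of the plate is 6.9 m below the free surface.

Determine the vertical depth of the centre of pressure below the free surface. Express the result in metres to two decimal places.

γ = ρg = 800 × 9.81 / 1000 = 7.848 kN/m³.
The centroid lies 4.2/2 = 2.1 m below the top edge, so the centroid depth is h_c = 6.9 + 2.1 = 9 m.
A = 4.27 × 4.2 = 17.934 m².
Resultant F = γ·h_c·A = 7.848 × 9 × 17.934 = 1266.71 kN.
I_c = b·h³/12 = 4.27 × 4.2³/12 = 26.363 m⁴.
Centre of pressure: y_p = y_c + I_c/(y_c·A) = 9 + 26.363/(9 × 17.934) = 9 + 0.163333 = 9.16333 m along the plane.

h_p = 9.16 m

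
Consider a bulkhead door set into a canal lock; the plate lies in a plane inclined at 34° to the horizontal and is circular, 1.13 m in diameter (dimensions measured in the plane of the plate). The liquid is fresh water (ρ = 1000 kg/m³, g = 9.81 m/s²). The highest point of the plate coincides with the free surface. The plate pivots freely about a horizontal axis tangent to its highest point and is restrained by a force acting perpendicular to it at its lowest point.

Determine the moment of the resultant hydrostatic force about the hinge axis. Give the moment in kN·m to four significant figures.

M ≈ 2.195 kN·m

γ = ρg = 1000 × 9.81 = 9810 N/m³ = 9.81 kN/m³.
Let θ = 34° be the plate's angle to the horizontal; measure y along the incline from where the plane meets the free surface. Vertical depth h = y·sinθ with sinθ = 0.559193.
The centroid is at the centre, 0.565 m below the top of the plate, so y_c = 0.565 m and h_c = 0.565 × 0.559193 = 0.315944 m.
A = π(0.565)² = 1.00287 m².
Resultant F = γ·h_c·A = 9.81 × 0.315944 × 1.00287 = 3.10831 kN.
I_c = πr⁴/4 = π × 0.565⁴/4 = 0.0800357 m⁴.
Centre of pressure: y_p = y_c + I_c/(y_c·A) = 0.565 + 0.0800357/(0.565 × 1.00287) = 0.565 + 0.141251 = 0.706251 m along the plane.
The resultant acts 0.565 + 0.141251 = 0.706251 m (along the plate) below the hinge at the top edge, so the moment about the hinge is M = F × 0.706251 = 3.10831 × 0.706251 = 2.19525 kN·m.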